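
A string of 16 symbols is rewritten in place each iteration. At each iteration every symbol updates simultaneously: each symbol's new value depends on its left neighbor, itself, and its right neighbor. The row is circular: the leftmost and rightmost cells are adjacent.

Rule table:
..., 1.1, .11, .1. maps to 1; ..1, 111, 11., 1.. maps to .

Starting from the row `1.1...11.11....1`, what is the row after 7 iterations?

..11.11111..111.

.11.1.1.11..11.1
11.111111...1.11
..11......1.111.
1.1..1111.111...
111..1...11...1.
1....1.1.1..1.11
..11.11111..111.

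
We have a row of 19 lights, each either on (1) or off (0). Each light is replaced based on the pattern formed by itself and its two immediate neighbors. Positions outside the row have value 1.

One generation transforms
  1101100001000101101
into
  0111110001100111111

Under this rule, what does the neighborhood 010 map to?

1

At position 9 the neighborhood is 010; the next row has 1 there.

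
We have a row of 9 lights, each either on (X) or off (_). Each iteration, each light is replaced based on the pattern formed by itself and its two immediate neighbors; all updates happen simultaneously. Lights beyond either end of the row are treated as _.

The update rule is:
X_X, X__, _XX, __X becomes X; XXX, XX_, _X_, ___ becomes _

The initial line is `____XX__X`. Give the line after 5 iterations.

___XX_XX_
__XX_XX_X
_XX_XX_X_
XX_XX_X_X
X_XX_X_X_

X_XX_X_X_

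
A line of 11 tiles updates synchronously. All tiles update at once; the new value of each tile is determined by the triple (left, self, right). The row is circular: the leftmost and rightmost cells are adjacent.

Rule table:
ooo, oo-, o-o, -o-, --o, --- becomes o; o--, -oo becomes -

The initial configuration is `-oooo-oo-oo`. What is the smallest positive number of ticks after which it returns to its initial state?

o-oooo-oo-o
oo-oooo-oo-
-oo-oooo-oo
o-oo-oooo-o
oo-oo-oooo-
-oo-oo-oooo
o-oo-oo-ooo
oo-oo-oo-oo
ooo-oo-oo-o
oooo-oo-oo-
-oooo-oo-oo

11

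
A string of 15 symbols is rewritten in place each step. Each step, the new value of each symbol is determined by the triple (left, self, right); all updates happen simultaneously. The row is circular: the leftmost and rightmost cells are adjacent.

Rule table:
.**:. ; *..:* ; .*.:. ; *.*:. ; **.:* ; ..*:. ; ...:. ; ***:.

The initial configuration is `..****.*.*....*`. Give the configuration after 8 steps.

*....*....*....
.*....*....*...
..*....*....*..
...*....*....*.
....*....*....*
*....*....*....  (repeats step 1; period 5)
step 8: ..*....*....*..

..*....*....*..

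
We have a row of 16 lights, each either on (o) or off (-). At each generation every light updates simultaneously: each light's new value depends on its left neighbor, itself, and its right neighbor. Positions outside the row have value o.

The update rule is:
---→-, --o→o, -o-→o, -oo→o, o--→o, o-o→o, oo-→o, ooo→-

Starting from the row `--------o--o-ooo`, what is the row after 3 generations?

o------ooooooo--
oo----oo-----ooo
-oo--oooo---oo--

-oo--oooo---oo--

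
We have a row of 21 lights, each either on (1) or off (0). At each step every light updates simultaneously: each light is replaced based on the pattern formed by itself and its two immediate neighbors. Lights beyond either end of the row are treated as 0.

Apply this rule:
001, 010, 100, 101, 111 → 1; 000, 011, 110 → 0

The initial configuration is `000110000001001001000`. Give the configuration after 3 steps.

101111011110111110111

001001000011111111100
011111100101111111010
101111011110111110111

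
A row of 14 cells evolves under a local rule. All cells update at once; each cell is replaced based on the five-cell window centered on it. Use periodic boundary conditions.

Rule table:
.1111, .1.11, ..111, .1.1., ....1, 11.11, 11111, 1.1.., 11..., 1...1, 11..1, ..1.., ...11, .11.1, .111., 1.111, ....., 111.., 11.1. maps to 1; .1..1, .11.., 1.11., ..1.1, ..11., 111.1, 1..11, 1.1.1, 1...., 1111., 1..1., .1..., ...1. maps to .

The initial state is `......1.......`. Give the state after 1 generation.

11111.1..11111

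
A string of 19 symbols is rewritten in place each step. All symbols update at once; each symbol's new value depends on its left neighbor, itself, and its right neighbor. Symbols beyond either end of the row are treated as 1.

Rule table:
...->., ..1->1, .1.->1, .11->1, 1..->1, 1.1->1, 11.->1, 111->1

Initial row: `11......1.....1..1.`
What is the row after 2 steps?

1111..11111.1111111

111....111...111111
1111..11111.1111111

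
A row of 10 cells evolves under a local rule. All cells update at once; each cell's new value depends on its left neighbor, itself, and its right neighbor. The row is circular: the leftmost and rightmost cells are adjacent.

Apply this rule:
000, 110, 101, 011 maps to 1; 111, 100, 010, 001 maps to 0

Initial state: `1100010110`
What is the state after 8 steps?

0110001000

1101001111
0110001000
0110100011
1111001011
0001000110
1100010110  (repeats step 0; period 6)
step 8: 0110001000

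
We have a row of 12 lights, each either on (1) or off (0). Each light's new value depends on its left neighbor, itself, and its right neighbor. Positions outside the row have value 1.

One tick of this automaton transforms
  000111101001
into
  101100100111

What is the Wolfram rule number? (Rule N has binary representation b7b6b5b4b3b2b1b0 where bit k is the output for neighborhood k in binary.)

position 4: 111 → 0  (bit 7 = 0)
position 6: 110 → 1  (bit 6 = 1)
position 7: 101 → 0  (bit 5 = 0)
position 0: 100 → 1  (bit 4 = 1)
position 3: 011 → 1  (bit 3 = 1)
position 8: 010 → 0  (bit 2 = 0)
position 2: 001 → 1  (bit 1 = 1)
position 1: 000 → 0  (bit 0 = 0)
bits b7..b0 = 01011010 = 90

90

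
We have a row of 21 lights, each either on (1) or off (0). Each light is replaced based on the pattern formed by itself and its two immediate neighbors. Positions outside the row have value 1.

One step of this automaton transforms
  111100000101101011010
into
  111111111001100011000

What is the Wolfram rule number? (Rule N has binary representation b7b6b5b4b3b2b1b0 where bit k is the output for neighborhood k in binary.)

position 0: 111 → 1  (bit 7 = 1)
position 3: 110 → 1  (bit 6 = 1)
position 10: 101 → 0  (bit 5 = 0)
position 4: 100 → 1  (bit 4 = 1)
position 11: 011 → 1  (bit 3 = 1)
position 9: 010 → 0  (bit 2 = 0)
position 8: 001 → 1  (bit 1 = 1)
position 5: 000 → 1  (bit 0 = 1)
bits b7..b0 = 11011011 = 219

219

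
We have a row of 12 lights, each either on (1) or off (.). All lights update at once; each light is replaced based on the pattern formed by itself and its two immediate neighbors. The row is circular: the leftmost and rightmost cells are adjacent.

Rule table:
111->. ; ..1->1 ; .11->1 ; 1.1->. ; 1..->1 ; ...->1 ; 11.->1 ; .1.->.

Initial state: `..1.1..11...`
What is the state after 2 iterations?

11...1111111
.11111......

.11111......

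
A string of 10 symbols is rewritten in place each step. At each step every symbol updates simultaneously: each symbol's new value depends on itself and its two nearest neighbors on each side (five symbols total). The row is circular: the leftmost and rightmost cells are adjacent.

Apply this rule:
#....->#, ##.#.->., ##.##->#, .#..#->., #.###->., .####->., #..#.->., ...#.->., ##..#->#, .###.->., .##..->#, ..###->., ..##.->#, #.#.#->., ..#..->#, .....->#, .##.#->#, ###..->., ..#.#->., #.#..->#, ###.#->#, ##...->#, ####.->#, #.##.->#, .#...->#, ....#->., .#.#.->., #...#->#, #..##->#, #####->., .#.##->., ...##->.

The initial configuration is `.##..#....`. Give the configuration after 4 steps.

step 1: .###.####.
step 2: #..##..#.#
step 3: ######...#
step 4: ....#.##..

....#.##..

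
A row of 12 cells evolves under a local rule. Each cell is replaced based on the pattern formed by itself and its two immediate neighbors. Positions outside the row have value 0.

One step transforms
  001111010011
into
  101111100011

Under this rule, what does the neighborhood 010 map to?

0

At position 7 the neighborhood is 010; the next row has 0 there.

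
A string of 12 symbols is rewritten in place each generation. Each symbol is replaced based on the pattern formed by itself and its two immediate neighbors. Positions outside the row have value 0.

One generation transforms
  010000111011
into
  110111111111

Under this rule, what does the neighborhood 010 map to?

At position 1 the neighborhood is 010; the next row has 1 there.

1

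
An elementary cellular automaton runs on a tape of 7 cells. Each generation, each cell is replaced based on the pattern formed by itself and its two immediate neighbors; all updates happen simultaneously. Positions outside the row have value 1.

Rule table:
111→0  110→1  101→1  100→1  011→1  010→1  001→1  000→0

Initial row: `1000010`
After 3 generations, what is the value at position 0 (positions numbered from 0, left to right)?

1

1100111
0111100
1100111
position 0 holds 1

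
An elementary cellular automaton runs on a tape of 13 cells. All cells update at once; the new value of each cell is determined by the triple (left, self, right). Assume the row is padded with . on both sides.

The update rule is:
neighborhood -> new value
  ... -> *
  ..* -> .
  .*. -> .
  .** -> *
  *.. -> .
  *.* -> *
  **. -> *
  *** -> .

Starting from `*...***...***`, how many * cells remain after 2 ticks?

tick 1: ..*.*.*.*.*.*
tick 2: *..*.*.*.*.*.
count of *: 6

6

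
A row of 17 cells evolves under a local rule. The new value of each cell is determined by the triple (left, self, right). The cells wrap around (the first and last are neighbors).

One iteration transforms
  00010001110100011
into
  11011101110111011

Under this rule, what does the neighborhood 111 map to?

1

At position 8 the neighborhood is 111; the next row has 1 there.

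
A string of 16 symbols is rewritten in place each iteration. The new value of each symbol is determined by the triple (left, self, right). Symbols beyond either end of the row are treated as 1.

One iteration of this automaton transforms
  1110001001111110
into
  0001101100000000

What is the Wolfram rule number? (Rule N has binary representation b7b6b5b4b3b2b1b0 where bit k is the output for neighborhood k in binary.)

21

position 0: 111 → 0  (bit 7 = 0)
position 2: 110 → 0  (bit 6 = 0)
position 15: 101 → 0  (bit 5 = 0)
position 3: 100 → 1  (bit 4 = 1)
position 9: 011 → 0  (bit 3 = 0)
position 6: 010 → 1  (bit 2 = 1)
position 5: 001 → 0  (bit 1 = 0)
position 4: 000 → 1  (bit 0 = 1)
bits b7..b0 = 00010101 = 21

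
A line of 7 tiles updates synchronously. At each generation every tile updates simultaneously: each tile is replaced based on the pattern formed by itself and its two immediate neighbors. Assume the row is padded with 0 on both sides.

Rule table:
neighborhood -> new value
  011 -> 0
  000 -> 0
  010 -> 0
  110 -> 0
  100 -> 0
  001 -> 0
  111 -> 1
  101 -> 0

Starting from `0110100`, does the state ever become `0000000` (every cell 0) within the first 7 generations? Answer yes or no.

0000000
all cells are 0 at generation 1

yes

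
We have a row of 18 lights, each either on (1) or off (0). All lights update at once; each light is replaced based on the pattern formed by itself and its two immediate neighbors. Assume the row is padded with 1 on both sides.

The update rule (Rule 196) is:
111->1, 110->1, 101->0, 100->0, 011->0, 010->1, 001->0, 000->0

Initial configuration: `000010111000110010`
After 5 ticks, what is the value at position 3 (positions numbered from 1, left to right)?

000010011000010010
000010001000010010
000010001000010010  (fixed point — unchanged through tick 5)
position 3 holds 0

0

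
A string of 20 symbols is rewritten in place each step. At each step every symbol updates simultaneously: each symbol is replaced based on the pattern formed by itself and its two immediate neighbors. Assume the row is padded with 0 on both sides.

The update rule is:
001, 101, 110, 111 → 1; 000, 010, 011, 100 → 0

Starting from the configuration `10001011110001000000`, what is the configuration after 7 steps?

00010101110010000000
00101010110100000000
01010101011000000000
10101010101000000000
01010101010000000000
10101010100000000000
01010101000000000000

01010101000000000000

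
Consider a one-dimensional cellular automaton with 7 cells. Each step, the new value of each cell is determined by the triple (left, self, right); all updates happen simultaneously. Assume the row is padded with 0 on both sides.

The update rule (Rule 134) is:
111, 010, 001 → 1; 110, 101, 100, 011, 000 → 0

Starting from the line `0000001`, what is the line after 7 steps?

1000000

0000011
0000100
0001100
0010000
0110000
1000000
1000000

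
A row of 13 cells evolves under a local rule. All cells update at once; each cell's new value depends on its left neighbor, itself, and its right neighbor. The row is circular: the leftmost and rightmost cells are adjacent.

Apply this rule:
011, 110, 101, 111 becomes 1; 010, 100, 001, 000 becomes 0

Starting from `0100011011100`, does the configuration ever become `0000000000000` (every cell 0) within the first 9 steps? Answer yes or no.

step 1: 0000011111100
step 2: 0000011111100  (fixed point — unchanged through step 9)
step 9 is 0000011111100, still not uniform 0

no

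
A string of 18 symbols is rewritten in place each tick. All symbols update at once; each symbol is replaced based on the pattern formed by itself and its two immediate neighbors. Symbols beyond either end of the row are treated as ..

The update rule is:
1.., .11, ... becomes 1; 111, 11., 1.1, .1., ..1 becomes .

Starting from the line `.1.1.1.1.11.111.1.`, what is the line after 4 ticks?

.........1..1....1
11111111..1..111..
1.......1..1.1..11
.111111..1....1.1.

.111111..1....1.1.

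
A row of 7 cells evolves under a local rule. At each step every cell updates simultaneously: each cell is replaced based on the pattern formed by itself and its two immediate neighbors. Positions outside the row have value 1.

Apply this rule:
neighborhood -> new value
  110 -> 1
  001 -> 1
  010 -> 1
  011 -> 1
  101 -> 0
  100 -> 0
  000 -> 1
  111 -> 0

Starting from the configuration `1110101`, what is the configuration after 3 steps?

0010101
0110101
0110101

0110101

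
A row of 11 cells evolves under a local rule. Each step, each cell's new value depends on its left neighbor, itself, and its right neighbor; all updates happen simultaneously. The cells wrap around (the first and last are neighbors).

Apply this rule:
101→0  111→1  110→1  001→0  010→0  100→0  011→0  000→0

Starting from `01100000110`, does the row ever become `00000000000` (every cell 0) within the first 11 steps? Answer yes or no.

00100000010
00000000000
all cells are 0 at step 2

yes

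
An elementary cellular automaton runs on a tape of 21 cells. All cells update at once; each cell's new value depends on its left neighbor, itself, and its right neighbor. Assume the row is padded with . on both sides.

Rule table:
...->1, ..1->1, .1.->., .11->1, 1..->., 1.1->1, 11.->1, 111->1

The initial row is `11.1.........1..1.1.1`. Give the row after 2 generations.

111.111111111.1.1.1..

111..11111111..1.1.1.
111.111111111.1.1.1..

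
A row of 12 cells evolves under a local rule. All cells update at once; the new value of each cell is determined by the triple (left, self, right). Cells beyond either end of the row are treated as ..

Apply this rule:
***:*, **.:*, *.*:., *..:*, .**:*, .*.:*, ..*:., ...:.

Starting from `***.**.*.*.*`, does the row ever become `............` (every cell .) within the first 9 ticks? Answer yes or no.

no

tick 1: ***.**.*.*.*  (fixed point — unchanged through tick 9)
tick 9 is ***.**.*.*.*, still not uniform .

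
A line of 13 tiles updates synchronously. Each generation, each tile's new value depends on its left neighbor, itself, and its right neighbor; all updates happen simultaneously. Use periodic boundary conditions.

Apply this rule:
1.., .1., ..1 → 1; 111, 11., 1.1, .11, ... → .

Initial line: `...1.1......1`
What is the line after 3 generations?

1.11.11....11
.......1..1..
......111111.

......111111.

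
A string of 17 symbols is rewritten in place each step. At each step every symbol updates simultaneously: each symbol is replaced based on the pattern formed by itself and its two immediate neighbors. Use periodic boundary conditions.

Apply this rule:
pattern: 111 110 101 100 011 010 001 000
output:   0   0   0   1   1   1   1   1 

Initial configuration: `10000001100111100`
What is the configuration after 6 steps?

step 1: 11111111011100011
step 2: 00000000010011110
step 3: 11111111111110001
step 4: 00000000000001111
step 5: 11111111111111000
step 6: 10000000000000111

10000000000000111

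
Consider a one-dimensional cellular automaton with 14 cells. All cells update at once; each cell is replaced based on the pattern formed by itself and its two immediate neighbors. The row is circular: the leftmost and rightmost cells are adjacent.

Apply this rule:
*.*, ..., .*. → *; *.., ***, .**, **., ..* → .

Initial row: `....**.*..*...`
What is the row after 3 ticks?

***...**..*.**
....*.....**..
***.*.***....*

***.*.***....*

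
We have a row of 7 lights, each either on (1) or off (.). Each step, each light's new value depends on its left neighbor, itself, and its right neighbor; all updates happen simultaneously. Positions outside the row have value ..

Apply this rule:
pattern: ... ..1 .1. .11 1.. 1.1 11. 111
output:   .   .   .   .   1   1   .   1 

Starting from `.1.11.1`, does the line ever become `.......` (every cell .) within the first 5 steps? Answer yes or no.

..1..1.
...1..1
....1..
.....1.
......1
step 5 is ......1, still not uniform .

no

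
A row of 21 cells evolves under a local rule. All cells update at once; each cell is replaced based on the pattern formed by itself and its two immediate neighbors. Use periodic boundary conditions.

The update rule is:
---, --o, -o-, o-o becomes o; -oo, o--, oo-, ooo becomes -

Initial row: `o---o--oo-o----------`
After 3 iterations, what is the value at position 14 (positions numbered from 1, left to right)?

o-ooo-o--oo-ooooooooo
-o---oo-o--o---------
oo-oo--oo-oo-oooooooo
position 14 holds o

o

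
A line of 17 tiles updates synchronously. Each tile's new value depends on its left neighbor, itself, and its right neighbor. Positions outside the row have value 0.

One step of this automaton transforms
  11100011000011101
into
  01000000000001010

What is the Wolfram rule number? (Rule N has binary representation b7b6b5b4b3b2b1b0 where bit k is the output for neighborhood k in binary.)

160

position 1: 111 → 1  (bit 7 = 1)
position 2: 110 → 0  (bit 6 = 0)
position 15: 101 → 1  (bit 5 = 1)
position 3: 100 → 0  (bit 4 = 0)
position 0: 011 → 0  (bit 3 = 0)
position 16: 010 → 0  (bit 2 = 0)
position 5: 001 → 0  (bit 1 = 0)
position 4: 000 → 0  (bit 0 = 0)
bits b7..b0 = 10100000 = 160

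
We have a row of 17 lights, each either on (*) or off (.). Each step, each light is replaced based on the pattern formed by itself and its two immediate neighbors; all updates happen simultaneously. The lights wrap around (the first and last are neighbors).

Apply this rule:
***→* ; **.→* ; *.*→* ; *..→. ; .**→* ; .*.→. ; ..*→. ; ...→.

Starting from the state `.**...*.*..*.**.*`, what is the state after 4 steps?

***.........*****

***....*....****.
***.........*****
***.........*****  (fixed point — unchanged through step 4)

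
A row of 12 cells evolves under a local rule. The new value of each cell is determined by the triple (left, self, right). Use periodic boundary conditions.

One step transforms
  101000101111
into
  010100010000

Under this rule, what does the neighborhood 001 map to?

0

At position 5 the neighborhood is 001; the next row has 0 there.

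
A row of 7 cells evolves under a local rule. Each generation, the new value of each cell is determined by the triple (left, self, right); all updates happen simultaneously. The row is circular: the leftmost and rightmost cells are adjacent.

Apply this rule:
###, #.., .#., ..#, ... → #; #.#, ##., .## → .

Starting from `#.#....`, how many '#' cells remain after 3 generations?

5

#.#####
...####
###.##.
count of #: 5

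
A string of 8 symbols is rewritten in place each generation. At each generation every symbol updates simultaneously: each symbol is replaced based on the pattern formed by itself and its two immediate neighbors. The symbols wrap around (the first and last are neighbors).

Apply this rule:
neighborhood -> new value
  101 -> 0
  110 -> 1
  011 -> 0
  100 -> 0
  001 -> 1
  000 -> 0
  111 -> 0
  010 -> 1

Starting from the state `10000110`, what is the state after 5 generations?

10101010

generation 1: 10001010
generation 2: 10011010
generation 3: 10101010
generation 4: 10101010  (fixed point — unchanged through generation 5)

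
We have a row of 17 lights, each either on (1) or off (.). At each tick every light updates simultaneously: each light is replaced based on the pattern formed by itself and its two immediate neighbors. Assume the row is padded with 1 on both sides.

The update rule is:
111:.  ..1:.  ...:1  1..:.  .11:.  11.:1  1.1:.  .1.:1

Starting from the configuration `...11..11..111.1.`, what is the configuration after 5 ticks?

.1..1...1....1.1.
.1..1.1.1.11.1.1.
.1..1.1.1..1.1.1.
.1..1.1.1..1.1.1.  (fixed point — unchanged through tick 5)

.1..1.1.1..1.1.1.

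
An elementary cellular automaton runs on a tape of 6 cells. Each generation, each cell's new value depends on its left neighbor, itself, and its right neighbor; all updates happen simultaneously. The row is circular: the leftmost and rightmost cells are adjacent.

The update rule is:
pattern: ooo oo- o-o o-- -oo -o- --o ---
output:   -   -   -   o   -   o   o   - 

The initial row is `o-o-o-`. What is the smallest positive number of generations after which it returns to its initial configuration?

o-o-o-

1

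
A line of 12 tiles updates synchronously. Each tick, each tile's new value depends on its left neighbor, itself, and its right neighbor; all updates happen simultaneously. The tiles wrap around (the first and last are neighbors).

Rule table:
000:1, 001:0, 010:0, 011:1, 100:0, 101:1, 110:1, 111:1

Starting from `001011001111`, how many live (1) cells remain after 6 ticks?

000111001111
010111001111
101111001111
111111001111
111111001111  (fixed point — unchanged through tick 6)
count of 1: 10

10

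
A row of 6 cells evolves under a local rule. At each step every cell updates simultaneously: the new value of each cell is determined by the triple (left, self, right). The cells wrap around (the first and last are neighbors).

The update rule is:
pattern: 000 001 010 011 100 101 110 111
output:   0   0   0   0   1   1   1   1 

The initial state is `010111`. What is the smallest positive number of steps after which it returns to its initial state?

101011
110101
111010
011101
101110
010111

6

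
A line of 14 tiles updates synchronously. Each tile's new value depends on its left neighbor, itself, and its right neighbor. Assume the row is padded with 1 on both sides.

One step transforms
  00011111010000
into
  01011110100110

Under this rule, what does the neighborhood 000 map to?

At position 1 the neighborhood is 000; the next row has 1 there.

1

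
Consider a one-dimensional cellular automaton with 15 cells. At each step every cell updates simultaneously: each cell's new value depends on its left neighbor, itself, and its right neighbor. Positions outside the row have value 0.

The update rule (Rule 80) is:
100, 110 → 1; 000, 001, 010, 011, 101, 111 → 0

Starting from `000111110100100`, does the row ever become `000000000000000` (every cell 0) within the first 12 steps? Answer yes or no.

000000010010010
000000001001001
000000000100100
000000000010010
000000000001001
000000000000100
000000000000010
000000000000001
000000000000000
all cells are 0 at step 9

yes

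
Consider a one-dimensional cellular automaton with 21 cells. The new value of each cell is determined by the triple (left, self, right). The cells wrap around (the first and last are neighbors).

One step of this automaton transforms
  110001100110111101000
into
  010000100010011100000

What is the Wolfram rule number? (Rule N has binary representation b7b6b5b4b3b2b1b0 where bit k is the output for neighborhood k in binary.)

192

position 13: 111 → 1  (bit 7 = 1)
position 1: 110 → 1  (bit 6 = 1)
position 11: 101 → 0  (bit 5 = 0)
position 2: 100 → 0  (bit 4 = 0)
position 0: 011 → 0  (bit 3 = 0)
position 17: 010 → 0  (bit 2 = 0)
position 4: 001 → 0  (bit 1 = 0)
position 3: 000 → 0  (bit 0 = 0)
bits b7..b0 = 11000000 = 192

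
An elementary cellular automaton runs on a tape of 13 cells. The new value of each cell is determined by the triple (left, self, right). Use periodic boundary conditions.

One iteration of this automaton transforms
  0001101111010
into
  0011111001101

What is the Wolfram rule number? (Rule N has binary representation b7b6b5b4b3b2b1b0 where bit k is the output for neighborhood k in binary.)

122

position 7: 111 → 0  (bit 7 = 0)
position 4: 110 → 1  (bit 6 = 1)
position 5: 101 → 1  (bit 5 = 1)
position 12: 100 → 1  (bit 4 = 1)
position 3: 011 → 1  (bit 3 = 1)
position 11: 010 → 0  (bit 2 = 0)
position 2: 001 → 1  (bit 1 = 1)
position 0: 000 → 0  (bit 0 = 0)
bits b7..b0 = 01111010 = 122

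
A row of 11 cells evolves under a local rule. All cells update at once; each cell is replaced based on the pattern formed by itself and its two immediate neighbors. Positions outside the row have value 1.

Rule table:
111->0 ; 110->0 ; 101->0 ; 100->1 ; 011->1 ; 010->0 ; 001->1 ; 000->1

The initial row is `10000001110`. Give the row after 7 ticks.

00001111111

tick 1: 01111111000
tick 2: 01000000111
tick 3: 00111111100
tick 4: 11100000011
tick 5: 00011111110
tick 6: 11110000000
tick 7: 00001111111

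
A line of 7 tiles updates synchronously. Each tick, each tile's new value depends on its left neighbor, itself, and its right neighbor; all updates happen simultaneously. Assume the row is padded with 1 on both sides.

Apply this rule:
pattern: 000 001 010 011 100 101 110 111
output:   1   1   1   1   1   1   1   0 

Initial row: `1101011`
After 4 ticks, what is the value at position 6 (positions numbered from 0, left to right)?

0111110
1100011
0111110  (repeats tick 1; period 2)
tick 4: 1100011
position 6 holds 1

1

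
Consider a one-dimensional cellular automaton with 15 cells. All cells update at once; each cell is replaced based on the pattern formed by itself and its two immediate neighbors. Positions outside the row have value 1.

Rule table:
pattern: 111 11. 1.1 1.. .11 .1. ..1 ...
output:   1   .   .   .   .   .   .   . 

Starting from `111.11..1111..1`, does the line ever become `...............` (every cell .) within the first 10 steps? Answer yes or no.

step 1: 11.......11....
step 2: 1..............
step 3: ...............
all cells are . at step 3

yes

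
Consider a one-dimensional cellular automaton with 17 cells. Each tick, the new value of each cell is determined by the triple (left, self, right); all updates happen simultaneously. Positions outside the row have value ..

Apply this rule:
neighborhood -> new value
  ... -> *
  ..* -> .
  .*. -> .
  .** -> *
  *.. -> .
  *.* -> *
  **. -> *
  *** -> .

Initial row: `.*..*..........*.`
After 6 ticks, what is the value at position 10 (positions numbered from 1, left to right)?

......********...
*****.*......*.**
*...**..****..***
..*.**..*..*..*.*
*..***.........*.
...*.*.*******...
position 10 holds *

*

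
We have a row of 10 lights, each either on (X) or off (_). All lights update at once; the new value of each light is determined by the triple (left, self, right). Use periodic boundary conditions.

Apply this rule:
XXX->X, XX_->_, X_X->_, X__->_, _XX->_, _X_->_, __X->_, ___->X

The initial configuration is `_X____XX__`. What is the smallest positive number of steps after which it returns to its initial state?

2

step 1: ___XX____X
step 2: _X____XX__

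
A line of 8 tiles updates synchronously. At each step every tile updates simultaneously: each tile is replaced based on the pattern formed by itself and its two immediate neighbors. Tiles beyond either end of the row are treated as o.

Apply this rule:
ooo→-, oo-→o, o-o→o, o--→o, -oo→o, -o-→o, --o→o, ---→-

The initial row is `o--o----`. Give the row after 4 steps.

oooooo-o

ooooo--o
----oooo
o--oo---
oooooo-o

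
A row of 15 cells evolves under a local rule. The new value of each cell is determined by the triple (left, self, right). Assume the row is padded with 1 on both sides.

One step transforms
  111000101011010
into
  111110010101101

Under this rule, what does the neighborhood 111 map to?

1

At position 0 the neighborhood is 111; the next row has 1 there.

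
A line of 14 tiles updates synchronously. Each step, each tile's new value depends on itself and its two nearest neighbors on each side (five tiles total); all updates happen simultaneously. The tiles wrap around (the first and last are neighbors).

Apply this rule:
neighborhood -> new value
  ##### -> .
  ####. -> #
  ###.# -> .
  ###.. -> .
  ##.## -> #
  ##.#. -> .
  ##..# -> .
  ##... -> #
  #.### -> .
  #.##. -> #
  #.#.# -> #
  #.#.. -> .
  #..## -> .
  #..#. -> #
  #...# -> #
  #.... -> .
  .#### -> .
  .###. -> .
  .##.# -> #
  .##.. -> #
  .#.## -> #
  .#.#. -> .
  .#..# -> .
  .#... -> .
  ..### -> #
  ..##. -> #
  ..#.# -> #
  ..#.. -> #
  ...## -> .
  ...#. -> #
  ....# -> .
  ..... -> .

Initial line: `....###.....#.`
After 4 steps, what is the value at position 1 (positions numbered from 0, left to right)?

step 1: ....#..#...##.
step 2: ...##.##.#.###
step 3: ##.#####.##...
step 4: ###...#.#####.
position 1 holds #

#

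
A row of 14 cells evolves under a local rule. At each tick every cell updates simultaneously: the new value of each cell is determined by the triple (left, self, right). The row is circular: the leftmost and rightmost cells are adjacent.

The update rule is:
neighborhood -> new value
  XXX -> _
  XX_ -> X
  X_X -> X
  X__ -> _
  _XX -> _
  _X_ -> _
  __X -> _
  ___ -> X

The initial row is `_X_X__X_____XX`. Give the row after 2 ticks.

X_X_____XXX__X
XX__XXX___X___

XX__XXX___X___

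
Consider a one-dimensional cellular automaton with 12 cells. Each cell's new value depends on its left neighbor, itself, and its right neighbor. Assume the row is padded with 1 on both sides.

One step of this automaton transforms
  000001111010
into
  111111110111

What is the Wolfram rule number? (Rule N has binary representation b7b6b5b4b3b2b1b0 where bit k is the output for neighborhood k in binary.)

191

position 6: 111 → 1  (bit 7 = 1)
position 8: 110 → 0  (bit 6 = 0)
position 9: 101 → 1  (bit 5 = 1)
position 0: 100 → 1  (bit 4 = 1)
position 5: 011 → 1  (bit 3 = 1)
position 10: 010 → 1  (bit 2 = 1)
position 4: 001 → 1  (bit 1 = 1)
position 1: 000 → 1  (bit 0 = 1)
bits b7..b0 = 10111111 = 191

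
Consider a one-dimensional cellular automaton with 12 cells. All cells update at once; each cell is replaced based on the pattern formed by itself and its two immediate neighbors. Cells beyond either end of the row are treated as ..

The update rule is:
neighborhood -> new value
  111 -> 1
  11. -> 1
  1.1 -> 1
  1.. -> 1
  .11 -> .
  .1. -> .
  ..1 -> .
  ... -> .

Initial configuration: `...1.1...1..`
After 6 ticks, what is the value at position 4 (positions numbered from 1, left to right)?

.

tick 1: ....1.1...1.
tick 2: .....1.1...1
tick 3: ......1.1...
tick 4: .......1.1..
tick 5: ........1.1.
tick 6: .........1.1
position 4 holds .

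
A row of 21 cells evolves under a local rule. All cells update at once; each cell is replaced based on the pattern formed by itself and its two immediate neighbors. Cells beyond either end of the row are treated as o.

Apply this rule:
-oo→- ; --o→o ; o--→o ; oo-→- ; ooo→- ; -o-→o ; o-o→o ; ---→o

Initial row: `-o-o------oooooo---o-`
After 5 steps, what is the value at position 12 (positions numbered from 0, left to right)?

-

step 1: oooooooooo------ooooo
step 2: ----------oooooo-----
step 3: oooooooooo------ooooo  (repeats step 1; period 2)
step 5: oooooooooo------ooooo
position 12 holds -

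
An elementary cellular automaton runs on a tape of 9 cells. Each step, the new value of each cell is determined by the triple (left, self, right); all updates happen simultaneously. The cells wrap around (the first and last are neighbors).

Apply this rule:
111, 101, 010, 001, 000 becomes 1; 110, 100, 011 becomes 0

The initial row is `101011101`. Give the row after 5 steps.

010110111

011101010
101011110
111101101
111010010
010110111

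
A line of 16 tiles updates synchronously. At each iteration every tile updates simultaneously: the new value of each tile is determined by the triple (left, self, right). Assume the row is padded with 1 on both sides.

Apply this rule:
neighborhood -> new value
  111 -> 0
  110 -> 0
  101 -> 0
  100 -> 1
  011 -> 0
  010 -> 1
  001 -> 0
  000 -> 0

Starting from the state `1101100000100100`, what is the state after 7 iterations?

0000010000110110
1000011000000000
0100000100000000
0110000110000000
0001000001000000
1001100001100000
0100010000010000

0100010000010000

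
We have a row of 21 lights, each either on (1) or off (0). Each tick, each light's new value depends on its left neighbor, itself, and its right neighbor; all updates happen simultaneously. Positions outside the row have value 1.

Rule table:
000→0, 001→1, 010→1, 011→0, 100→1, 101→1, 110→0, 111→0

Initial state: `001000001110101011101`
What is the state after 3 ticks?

100111000111000111000

111100010001111100010
000010111010000010111
100111000111000111000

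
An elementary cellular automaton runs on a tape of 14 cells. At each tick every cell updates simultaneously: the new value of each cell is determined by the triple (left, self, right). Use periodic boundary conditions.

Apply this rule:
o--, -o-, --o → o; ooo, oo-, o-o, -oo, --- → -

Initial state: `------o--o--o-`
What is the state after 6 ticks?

o---o---o-o---

tick 1: -----ooooooooo
tick 2: o---o---------
tick 3: oo-ooo-------o
tick 4: ------o-----o-
tick 5: -----ooo---ooo
tick 6: o---o---o-o---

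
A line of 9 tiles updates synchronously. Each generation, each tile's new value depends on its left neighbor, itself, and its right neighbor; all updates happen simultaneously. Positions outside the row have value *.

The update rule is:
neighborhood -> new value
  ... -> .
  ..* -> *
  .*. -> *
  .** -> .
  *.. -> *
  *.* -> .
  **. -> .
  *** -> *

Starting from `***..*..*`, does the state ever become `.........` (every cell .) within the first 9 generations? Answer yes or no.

no

**.*****.
*...***..
.*.*.*.**
.*.*.*..*
.*.*.***.
.*.*..*..
.*.******
.*..*****
.***.****
generation 9 is .***.****, still not uniform .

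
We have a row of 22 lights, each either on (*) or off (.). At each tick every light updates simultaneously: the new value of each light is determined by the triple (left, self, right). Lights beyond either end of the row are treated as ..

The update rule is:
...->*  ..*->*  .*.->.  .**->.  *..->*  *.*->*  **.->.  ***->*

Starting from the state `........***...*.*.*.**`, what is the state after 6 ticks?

tick 1: ********.*.***.*.*.*..
tick 2: .******.*.*.*.*.*.*.**
tick 3: *.****.*.*.*.*.*.*.*..
tick 4: .*.**.*.*.*.*.*.*.*.**
tick 5: *.*..*.*.*.*.*.*.*.*..
tick 6: .*.**.*.*.*.*.*.*.*.**

.*.**.*.*.*.*.*.*.*.**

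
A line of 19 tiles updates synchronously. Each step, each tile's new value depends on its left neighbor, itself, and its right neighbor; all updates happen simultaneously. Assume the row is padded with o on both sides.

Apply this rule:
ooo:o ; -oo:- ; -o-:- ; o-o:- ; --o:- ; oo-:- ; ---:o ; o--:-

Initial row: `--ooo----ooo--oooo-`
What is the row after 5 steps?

step 1: ---o--oo--o----oo--
step 2: -o----------oo-----
step 3: ---oooooooo----ooo-
step 4: -o--oooooo--oo--o--
step 5: -----oooo----------

-----oooo----------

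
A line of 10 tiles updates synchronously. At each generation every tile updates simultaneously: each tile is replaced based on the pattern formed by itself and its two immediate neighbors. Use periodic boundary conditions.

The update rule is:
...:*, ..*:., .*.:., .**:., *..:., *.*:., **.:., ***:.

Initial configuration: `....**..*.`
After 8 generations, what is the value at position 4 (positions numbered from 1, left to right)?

***.......
....*****.
***.......  (repeats generation 1; period 2)
generation 8: ....*****.
position 4 holds .

.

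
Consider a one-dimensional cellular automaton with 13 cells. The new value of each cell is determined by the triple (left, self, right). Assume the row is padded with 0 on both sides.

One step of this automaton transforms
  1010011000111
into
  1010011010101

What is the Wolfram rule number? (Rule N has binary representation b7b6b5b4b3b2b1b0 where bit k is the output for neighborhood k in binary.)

77

position 11: 111 → 0  (bit 7 = 0)
position 6: 110 → 1  (bit 6 = 1)
position 1: 101 → 0  (bit 5 = 0)
position 3: 100 → 0  (bit 4 = 0)
position 5: 011 → 1  (bit 3 = 1)
position 0: 010 → 1  (bit 2 = 1)
position 4: 001 → 0  (bit 1 = 0)
position 8: 000 → 1  (bit 0 = 1)
bits b7..b0 = 01001101 = 77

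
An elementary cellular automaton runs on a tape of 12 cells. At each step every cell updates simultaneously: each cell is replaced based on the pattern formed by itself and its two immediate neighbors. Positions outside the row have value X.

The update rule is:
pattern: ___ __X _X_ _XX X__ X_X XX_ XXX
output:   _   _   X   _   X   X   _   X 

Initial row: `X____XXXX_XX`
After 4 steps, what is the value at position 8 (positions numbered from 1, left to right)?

_

step 1: _X____XX_X_X
step 2: XXX_____XXX_
step 3: XX_X_____X_X
step 4: X_XXX____XX_
position 8 holds _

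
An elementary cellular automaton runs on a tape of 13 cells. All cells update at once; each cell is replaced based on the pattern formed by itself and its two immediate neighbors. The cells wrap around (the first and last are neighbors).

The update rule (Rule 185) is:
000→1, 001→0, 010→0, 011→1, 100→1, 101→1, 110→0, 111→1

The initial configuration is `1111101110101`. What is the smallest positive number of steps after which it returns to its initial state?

13

1111011101011
1110111010111
1101110101111
1011101011111
0111010111111
1110101111110
1101011111101
1010111111011
0101111110111
1011111101110
0111111011101
1111110111010
1111101110101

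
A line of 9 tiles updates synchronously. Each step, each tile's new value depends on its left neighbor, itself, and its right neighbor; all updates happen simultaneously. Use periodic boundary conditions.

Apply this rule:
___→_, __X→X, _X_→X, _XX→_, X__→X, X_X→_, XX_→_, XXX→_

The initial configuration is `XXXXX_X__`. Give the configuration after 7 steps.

______X_X

step 1: ______XXX
step 2: X____X___
step 3: XX__XXX_X
step 4: __XX_____
step 5: _X__X____
step 6: XXXXXX___
step 7: ______X_X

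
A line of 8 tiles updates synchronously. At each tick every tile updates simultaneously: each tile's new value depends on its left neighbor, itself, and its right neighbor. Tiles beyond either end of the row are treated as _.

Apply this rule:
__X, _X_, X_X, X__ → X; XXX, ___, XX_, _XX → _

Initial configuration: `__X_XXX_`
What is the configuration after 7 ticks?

_XXX___X
X___X_XX
XX_XXX__
__X___X_
_XXX_XXX
X___X___
XX_XXX__

XX_XXX__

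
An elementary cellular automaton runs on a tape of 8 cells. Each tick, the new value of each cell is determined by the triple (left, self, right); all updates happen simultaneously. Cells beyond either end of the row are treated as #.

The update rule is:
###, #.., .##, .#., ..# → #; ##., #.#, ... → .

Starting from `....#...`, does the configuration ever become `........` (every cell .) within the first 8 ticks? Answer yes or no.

#..###.#
.####..#
.###.###
.##..###
.#.#####
.#.#####  (fixed point — unchanged through tick 8)
tick 8 is .#.#####, still not uniform .

no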